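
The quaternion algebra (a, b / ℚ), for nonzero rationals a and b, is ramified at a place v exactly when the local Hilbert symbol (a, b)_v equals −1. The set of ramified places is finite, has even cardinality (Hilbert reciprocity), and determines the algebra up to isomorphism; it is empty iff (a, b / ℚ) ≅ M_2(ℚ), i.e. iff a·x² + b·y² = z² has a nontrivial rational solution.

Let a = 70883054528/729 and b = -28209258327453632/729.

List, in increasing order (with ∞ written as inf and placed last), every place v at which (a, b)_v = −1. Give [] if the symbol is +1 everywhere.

[11, 23]

Mod squares: a ≡ 143, b ≡ -23. Check v ∈ {∞, 2, 3, 11, 13, 23}.
v=2: v_2(a)=6, v_2(b)=6; units ≡ 7, 1 (mod 8); ε·ε+αω+βω = 1·0+6·0+6·0 ≡ 0  ⇒  (a,b)_2 = +1.
v=3: a=3^-6·(≡2), b=3^-6·(≡1) mod 3; (2|3)=-1, (1|3)=+1; (−1)^{-6·-6·1}·(-1)^-6·(+1)^-6 = +1.
v=13: a=13^1·(≡2), b=13^2·(≡4) mod 13; (2|13)=-1, (4|13)=+1; (−1)^{1·2·6}·(-1)^2·(+1)^1 = +1.
v=∞: 143 > 0 and -23 < 0  ⇒  (a,b)_∞ = +1.
v=23: a=23^2·(≡7), b=23^3·(≡20) mod 23; (7|23)=-1, (20|23)=-1; (−1)^{2·3·11}·(-1)^3·(-1)^2 = -1.
v=11: a=11^5·(≡6), b=11^8·(≡10) mod 11; (6|11)=-1, (10|11)=-1; (−1)^{5·8·5}·(-1)^8·(-1)^5 = -1.
|Ram(143, -23)| = 2, even; anisotropic at {11, 23}.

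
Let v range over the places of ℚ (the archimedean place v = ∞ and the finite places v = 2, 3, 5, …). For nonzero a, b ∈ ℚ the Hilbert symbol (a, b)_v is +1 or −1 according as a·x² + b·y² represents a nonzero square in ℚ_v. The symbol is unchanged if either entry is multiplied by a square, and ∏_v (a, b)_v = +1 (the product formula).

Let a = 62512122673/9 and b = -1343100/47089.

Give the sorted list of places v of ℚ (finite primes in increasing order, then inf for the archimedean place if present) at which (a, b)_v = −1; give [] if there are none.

Mod squares: a ≡ 2233, b ≡ -111. Check v ∈ {∞, 2, 3, 5, 7, 11, 13, 29, 31, 37}.
v=7: a=7^1·(≡2), b=7^-2·(≡2) mod 7; (2|7)=+1, (2|7)=+1; (−1)^{1·-2·3}·(+1)^-2·(+1)^1 = +1.
v=11: a=11^3·(≡5), b=11^2·(≡6) mod 11; (5|11)=+1, (6|11)=-1; (−1)^{3·2·5}·(+1)^2·(-1)^3 = -1.
v=∞: 2233 > 0 and -111 < 0  ⇒  (a,b)_∞ = +1.
v=37: a=37^2·(≡32), b=37^1·(≡28) mod 37; (32|37)=-1, (28|37)=+1; (−1)^{2·1·18}·(-1)^1·(+1)^2 = -1.
v=31: a=31^0·(≡18), b=31^-2·(≡21) mod 31; (18|31)=+1, (21|31)=-1; (−1)^{0·-2·15}·(+1)^-2·(-1)^0 = +1.
v=3: a=3^-2·(≡1), b=3^1·(≡2) mod 3; (1|3)=+1, (2|3)=-1; (−1)^{-2·1·1}·(+1)^1·(-1)^-2 = +1.
v=29: a=29^1·(≡12), b=29^0·(≡24) mod 29; (12|29)=-1, (24|29)=+1; (−1)^{1·0·14}·(-1)^0·(+1)^1 = +1.
v=2: v_2(a)=0, v_2(b)=2; units ≡ 1, 1 (mod 8); ε·ε+αω+βω = 0·0+0·0+2·0 ≡ 0  ⇒  (a,b)_2 = +1.
v=13: a=13^2·(≡12), b=13^0·(≡7) mod 13; (12|13)=+1, (7|13)=-1; (−1)^{2·0·6}·(+1)^0·(-1)^2 = +1.
v=5: a=5^0·(≡2), b=5^2·(≡4) mod 5; (2|5)=-1, (4|5)=+1; (−1)^{0·2·2}·(-1)^2·(+1)^0 = +1.
Ram(2233, -111) = {11, 37}; no ℚ_11-point on the conic.

[11, 37]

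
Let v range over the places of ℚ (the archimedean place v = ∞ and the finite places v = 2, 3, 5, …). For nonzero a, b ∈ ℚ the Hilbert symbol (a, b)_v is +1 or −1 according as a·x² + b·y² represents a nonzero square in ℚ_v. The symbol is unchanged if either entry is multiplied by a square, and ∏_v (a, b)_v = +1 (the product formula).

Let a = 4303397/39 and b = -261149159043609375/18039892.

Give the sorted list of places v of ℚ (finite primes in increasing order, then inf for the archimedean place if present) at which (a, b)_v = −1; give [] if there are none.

(a, b) ≡ (199563, -9867) mod (ℚ^×)²; places V = {2, 3, 5, 7, 11, 13, 17, 19, 23, 29, 31, 43, ∞}.
(a,b)_7: α=1, u≡6; β=2, v≡5 (mod 7); (6|7)=-1, (5|7)=-1; sign (−1)^0·-1^2·-1^1 = -1.
(a,b)_31: α=0, u≡1; β=-2, v≡26 (mod 31); (1|31)=+1, (26|31)=-1; sign (−1)^0·+1^-2·-1^0 = +1.
(a,b)_13: α=-1, u≡11; β=-1, v≡6 (mod 13); (11|13)=-1, (6|13)=-1; sign (−1)^0·-1^-1·-1^-1 = +1.
(a,b)_5: α=0, u≡3; β=6, v≡2 (mod 5); (3|5)=-1, (2|5)=-1; sign (−1)^0·-1^6·-1^0 = +1.
(a,b)_43: α=1, u≡17; β=2, v≡9 (mod 43); (17|43)=+1, (9|43)=+1; sign (−1)^0·+1^2·+1^1 = +1.
(a,b)_2: α=0, β=-2; u≡3, v≡5 (mod 8); ε(u)ε(v)=1·0, αω(v)=0·1, βω(u)=-2·1; sum ≡ 0  ⇒  +1.
(a,b)_17: α=1, u≡9; β=2, v≡10 (mod 17); (9|17)=+1, (10|17)=-1; sign (−1)^0·+1^2·-1^1 = -1.
(a,b)_29: α=2, u≡10; β=2, v≡20 (mod 29); (10|29)=-1, (20|29)=+1; sign (−1)^0·-1^2·+1^2 = +1.
(a,b)_3: α=-1, u≡2; β=1, v≡2 (mod 3); (2|3)=-1, (2|3)=-1; sign (−1)^1·-1^1·-1^-1 = -1.
(a,b)_11: α=0, u≡9; β=1, v≡4 (mod 11); (9|11)=+1, (4|11)=+1; sign (−1)^0·+1^1·+1^0 = +1.
(a,b)_19: α=0, u≡11; β=-2, v≡3 (mod 19); (11|19)=+1, (3|19)=-1; sign (−1)^0·+1^-2·-1^0 = +1.
(a,b)_∞: sgn(199563)=+, sgn(-9867)=−, so +1.
(a,b)_23: α=0, u≡19; β=1, v≡13 (mod 23); (19|23)=-1, (13|23)=+1; sign (−1)^0·-1^1·+1^0 = -1.
Ram(199563, -9867) = {3, 7, 17, 23}; no ℚ_3-point on the conic.

[3, 7, 17, 23]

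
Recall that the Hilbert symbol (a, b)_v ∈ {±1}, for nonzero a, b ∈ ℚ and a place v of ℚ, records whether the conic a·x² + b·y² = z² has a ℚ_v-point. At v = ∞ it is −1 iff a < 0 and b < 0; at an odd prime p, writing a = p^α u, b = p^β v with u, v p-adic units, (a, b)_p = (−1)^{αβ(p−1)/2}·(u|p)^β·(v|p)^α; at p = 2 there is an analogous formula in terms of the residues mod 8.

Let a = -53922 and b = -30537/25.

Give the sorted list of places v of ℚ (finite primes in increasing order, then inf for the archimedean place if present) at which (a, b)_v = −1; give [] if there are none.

(a, b) ≡ (-53922, -377) mod (ℚ^×)²; places V = {2, 3, 5, 11, 13, 19, 29, 43, ∞}.
(a,b)_2: α=1, β=0; u≡7, v≡7 (mod 8); ε(u)ε(v)=1·1, αω(v)=1·0, βω(u)=0·0; sum ≡ 1  ⇒  -1.
(a,b)_3: α=1, u≡2; β=4, v≡1 (mod 3); (2|3)=-1, (1|3)=+1; sign (−1)^0·-1^4·+1^1 = +1.
(a,b)_5: α=0, u≡3; β=-2, v≡3 (mod 5); (3|5)=-1, (3|5)=-1; sign (−1)^0·-1^-2·-1^0 = +1.
(a,b)_29: α=0, u≡18; β=1, v≡24 (mod 29); (18|29)=-1, (24|29)=+1; sign (−1)^0·-1^1·+1^0 = -1.
(a,b)_19: α=1, u≡12; β=0, v≡12 (mod 19); (12|19)=-1, (12|19)=-1; sign (−1)^0·-1^0·-1^1 = -1.
(a,b)_43: α=1, u≡36; β=0, v≡41 (mod 43); (36|43)=+1, (41|43)=+1; sign (−1)^0·+1^0·+1^1 = +1.
(a,b)_∞: sgn(-53922)=−, sgn(-377)=−, so -1.
(a,b)_11: α=1, u≡4; β=0, v≡7 (mod 11); (4|11)=+1, (7|11)=-1; sign (−1)^0·+1^0·-1^1 = -1.
(a,b)_13: α=0, u≡2; β=1, v≡9 (mod 13); (2|13)=-1, (9|13)=+1; sign (−1)^0·-1^1·+1^0 = -1.
(-53922, -377 / ℚ) ramifies at {2, 11, 13, 19, 29, ∞}: a division algebra.

[2, 11, 13, 19, 29, inf]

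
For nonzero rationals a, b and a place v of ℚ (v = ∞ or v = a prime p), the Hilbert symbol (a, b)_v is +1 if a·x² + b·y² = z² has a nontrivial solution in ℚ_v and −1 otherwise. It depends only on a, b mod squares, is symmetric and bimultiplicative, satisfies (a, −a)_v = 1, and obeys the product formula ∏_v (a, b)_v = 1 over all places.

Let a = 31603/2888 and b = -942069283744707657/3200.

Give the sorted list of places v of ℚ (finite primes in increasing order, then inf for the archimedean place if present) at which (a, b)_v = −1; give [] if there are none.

[3, 7, 11, 19]

(a, b) ≡ (374, -420546) mod (ℚ^×)²; places V = {2, 3, 5, 7, 11, 13, 17, 19, 31, ∞}.
(a,b)_2: α=-3, β=-7; u≡3, v≡7 (mod 8); ε(u)ε(v)=1·1, αω(v)=-3·0, βω(u)=-7·1; sum ≡ 0  ⇒  +1.
(a,b)_3: α=0, u≡2; β=3, v≡2 (mod 3); (2|3)=-1, (2|3)=-1; sign (−1)^0·-1^3·-1^0 = -1.
(a,b)_13: α=2, u≡9; β=0, v≡10 (mod 13); (9|13)=+1, (10|13)=+1; sign (−1)^0·+1^0·+1^2 = +1.
(a,b)_19: α=-2, u≡15; β=1, v≡1 (mod 19); (15|19)=-1, (1|19)=+1; sign (−1)^0·-1^1·+1^-2 = -1.
(a,b)_17: α=1, u≡14; β=3, v≡6 (mod 17); (14|17)=-1, (6|17)=-1; sign (−1)^0·-1^3·-1^1 = +1.
(a,b)_∞: sgn(374)=+, sgn(-420546)=−, so +1.
(a,b)_5: α=0, u≡1; β=-2, v≡1 (mod 5); (1|5)=+1, (1|5)=+1; sign (−1)^0·+1^-2·+1^0 = +1.
(a,b)_11: α=1, u≡4; β=4, v≡6 (mod 11); (4|11)=+1, (6|11)=-1; sign (−1)^0·+1^4·-1^1 = -1.
(a,b)_31: α=0, u≡9; β=1, v≡27 (mod 31); (9|31)=+1, (27|31)=-1; sign (−1)^0·+1^1·-1^0 = +1.
(a,b)_7: α=0, u≡3; β=7, v≡3 (mod 7); (3|7)=-1, (3|7)=-1; sign (−1)^0·-1^7·-1^0 = -1.
(374, -420546 / ℚ) ramifies at {3, 7, 11, 19}: a division algebra.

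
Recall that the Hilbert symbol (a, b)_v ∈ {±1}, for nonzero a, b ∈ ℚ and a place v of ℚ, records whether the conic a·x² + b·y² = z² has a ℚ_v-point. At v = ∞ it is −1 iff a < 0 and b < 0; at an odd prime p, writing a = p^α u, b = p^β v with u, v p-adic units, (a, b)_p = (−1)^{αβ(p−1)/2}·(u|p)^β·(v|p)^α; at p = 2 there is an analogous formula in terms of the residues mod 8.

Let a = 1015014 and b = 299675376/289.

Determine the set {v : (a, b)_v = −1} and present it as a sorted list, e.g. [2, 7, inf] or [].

(a, b) ≡ (6006, 39) mod (ℚ^×)²; places V = {2, 3, 7, 11, 13, 17, ∞}.
(a,b)_17: α=0, u≡12; β=-2, v≡5 (mod 17); (12|17)=-1, (5|17)=-1; sign (−1)^0·-1^-2·-1^0 = +1.
(a,b)_3: α=1, u≡1; β=5, v≡1 (mod 3); (1|3)=+1, (1|3)=+1; sign (−1)^1·+1^5·+1^1 = -1.
(a,b)_13: α=3, u≡7; β=1, v≡9 (mod 13); (7|13)=-1, (9|13)=+1; sign (−1)^0·-1^1·+1^3 = -1.
(a,b)_2: α=1, β=4; u≡3, v≡7 (mod 8); ε(u)ε(v)=1·1, αω(v)=1·0, βω(u)=4·1; sum ≡ 1  ⇒  -1.
(a,b)_7: α=1, u≡4; β=2, v≡4 (mod 7); (4|7)=+1, (4|7)=+1; sign (−1)^0·+1^2·+1^1 = +1.
(a,b)_∞: sgn(6006)=+, sgn(39)=+, so +1.
(a,b)_11: α=1, u≡6; β=2, v≡2 (mod 11); (6|11)=-1, (2|11)=-1; sign (−1)^0·-1^2·-1^1 = -1.
Ram(6006, 39) = {2, 3, 11, 13}; no ℚ_2-point on the conic.

[2, 3, 11, 13]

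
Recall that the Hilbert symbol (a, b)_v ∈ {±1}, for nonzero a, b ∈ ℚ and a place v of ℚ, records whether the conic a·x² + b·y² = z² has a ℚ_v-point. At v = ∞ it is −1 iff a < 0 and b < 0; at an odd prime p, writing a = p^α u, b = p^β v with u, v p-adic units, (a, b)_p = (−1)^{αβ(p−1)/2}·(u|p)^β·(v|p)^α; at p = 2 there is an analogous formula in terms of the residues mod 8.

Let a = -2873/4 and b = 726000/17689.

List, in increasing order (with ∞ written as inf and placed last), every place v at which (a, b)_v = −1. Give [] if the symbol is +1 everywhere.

[2, 5]

(a, b) ≡ (-17, 15) mod (ℚ^×)²; places V = {2, 3, 5, 7, 11, 13, 17, 19, ∞}.
(a,b)_5: α=0, u≡3; β=3, v≡2 (mod 5); (3|5)=-1, (2|5)=-1; sign (−1)^0·-1^3·-1^0 = -1.
(a,b)_19: α=0, u≡18; β=-2, v≡13 (mod 19); (18|19)=-1, (13|19)=-1; sign (−1)^0·-1^-2·-1^0 = +1.
(a,b)_13: α=2, u≡12; β=0, v≡6 (mod 13); (12|13)=+1, (6|13)=-1; sign (−1)^0·+1^0·-1^2 = +1.
(a,b)_7: α=0, u≡1; β=-2, v≡4 (mod 7); (1|7)=+1, (4|7)=+1; sign (−1)^0·+1^-2·+1^0 = +1.
(a,b)_∞: sgn(-17)=−, sgn(15)=+, so +1.
(a,b)_17: α=1, u≡13; β=0, v≡13 (mod 17); (13|17)=+1, (13|17)=+1; sign (−1)^0·+1^0·+1^1 = +1.
(a,b)_2: α=-2, β=4; u≡7, v≡7 (mod 8); ε(u)ε(v)=1·1, αω(v)=-2·0, βω(u)=4·0; sum ≡ 1  ⇒  -1.
(a,b)_3: α=0, u≡1; β=1, v≡2 (mod 3); (1|3)=+1, (2|3)=-1; sign (−1)^0·+1^1·-1^0 = +1.
(a,b)_11: α=0, u≡5; β=2, v≡5 (mod 11); (5|11)=+1, (5|11)=+1; sign (−1)^0·+1^2·+1^0 = +1.
(-17, 15 / ℚ) ramifies at {2, 5}: a division algebra.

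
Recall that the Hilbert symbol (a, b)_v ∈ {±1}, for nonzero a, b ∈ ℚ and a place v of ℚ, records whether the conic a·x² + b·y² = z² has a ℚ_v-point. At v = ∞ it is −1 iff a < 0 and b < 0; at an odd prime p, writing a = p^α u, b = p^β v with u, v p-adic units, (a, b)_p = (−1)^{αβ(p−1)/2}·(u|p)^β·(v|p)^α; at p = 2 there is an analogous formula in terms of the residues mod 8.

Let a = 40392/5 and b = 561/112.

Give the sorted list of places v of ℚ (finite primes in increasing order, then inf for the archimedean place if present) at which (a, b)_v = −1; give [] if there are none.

[3, 5, 7, 11]

Mod squares: a ≡ 5610, b ≡ 3927. Check v ∈ {∞, 2, 3, 5, 7, 11, 17}.
v=3: a=3^3·(≡1), b=3^1·(≡1) mod 3; (1|3)=+1, (1|3)=+1; (−1)^{3·1·1}·(+1)^1·(+1)^3 = -1.
v=11: a=11^1·(≡4), b=11^1·(≡9) mod 11; (4|11)=+1, (9|11)=+1; (−1)^{1·1·5}·(+1)^1·(+1)^1 = -1.
v=2: v_2(a)=3, v_2(b)=-4; units ≡ 5, 7 (mod 8); ε·ε+αω+βω = 0·1+3·0+-4·1 ≡ 0  ⇒  (a,b)_2 = +1.
v=∞: 5610 > 0 and 3927 > 0  ⇒  (a,b)_∞ = +1.
v=7: a=7^0·(≡6), b=7^-1·(≡4) mod 7; (6|7)=-1, (4|7)=+1; (−1)^{0·-1·3}·(-1)^-1·(+1)^0 = -1.
v=5: a=5^-1·(≡2), b=5^0·(≡3) mod 5; (2|5)=-1, (3|5)=-1; (−1)^{-1·0·2}·(-1)^0·(-1)^-1 = -1.
v=17: a=17^1·(≡6), b=17^1·(≡5) mod 17; (6|17)=-1, (5|17)=-1; (−1)^{1·1·8}·(-1)^1·(-1)^1 = +1.
Ram(5610, 3927) = {3, 5, 7, 11}; no ℚ_3-point on the conic.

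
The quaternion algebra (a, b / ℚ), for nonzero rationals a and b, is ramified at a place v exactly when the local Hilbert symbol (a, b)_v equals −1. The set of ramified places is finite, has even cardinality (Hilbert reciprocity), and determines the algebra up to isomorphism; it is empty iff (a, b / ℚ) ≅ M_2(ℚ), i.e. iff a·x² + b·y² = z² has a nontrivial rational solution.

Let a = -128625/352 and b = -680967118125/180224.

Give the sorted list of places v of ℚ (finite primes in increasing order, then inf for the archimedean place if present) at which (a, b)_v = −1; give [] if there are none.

[3, inf]

(a, b) ≡ (-2310, -231) mod (ℚ^×)²; places V = {2, 3, 5, 7, 11, ∞}.
(a,b)_∞: sgn(-2310)=−, sgn(-231)=−, so -1.
(a,b)_11: α=-1, u≡2; β=-1, v≡5 (mod 11); (2|11)=-1, (5|11)=+1; sign (−1)^1·-1^-1·+1^-1 = +1.
(a,b)_5: α=3, u≡3; β=4, v≡4 (mod 5); (3|5)=-1, (4|5)=+1; sign (−1)^0·-1^4·+1^3 = +1.
(a,b)_2: α=-5, β=-14; u≡5, v≡1 (mod 8); ε(u)ε(v)=0·0, αω(v)=-5·0, βω(u)=-14·1; sum ≡ 0  ⇒  +1.
(a,b)_3: α=1, u≡1; β=3, v≡1 (mod 3); (1|3)=+1, (1|3)=+1; sign (−1)^1·+1^3·+1^1 = -1.
(a,b)_7: α=3, u≡5; β=9, v≡1 (mod 7); (5|7)=-1, (1|7)=+1; sign (−1)^1·-1^9·+1^3 = +1.
(-2310, -231 / ℚ) ramifies at {3, ∞}: a division algebra.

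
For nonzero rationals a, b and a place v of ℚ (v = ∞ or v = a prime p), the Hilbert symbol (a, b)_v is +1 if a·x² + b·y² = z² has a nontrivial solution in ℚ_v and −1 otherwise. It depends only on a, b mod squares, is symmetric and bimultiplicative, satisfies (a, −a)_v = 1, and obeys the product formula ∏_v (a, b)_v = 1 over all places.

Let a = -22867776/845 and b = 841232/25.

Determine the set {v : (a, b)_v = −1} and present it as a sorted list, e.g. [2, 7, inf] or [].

[5, 29]

Mod squares: a ≡ -145, b ≡ 1073. Check v ∈ {∞, 2, 3, 5, 7, 13, 29, 37}.
v=13: a=13^-2·(≡6), b=13^0·(≡11) mod 13; (6|13)=-1, (11|13)=-1; (−1)^{-2·0·6}·(-1)^0·(-1)^-2 = +1.
v=3: a=3^2·(≡2), b=3^0·(≡2) mod 3; (2|3)=-1, (2|3)=-1; (−1)^{2·0·1}·(-1)^0·(-1)^2 = +1.
v=2: v_2(a)=6, v_2(b)=4; units ≡ 7, 1 (mod 8); ε·ε+αω+βω = 1·0+6·0+4·0 ≡ 0  ⇒  (a,b)_2 = +1.
v=37: a=37^2·(≡9), b=37^1·(≡17) mod 37; (9|37)=+1, (17|37)=-1; (−1)^{2·1·18}·(+1)^1·(-1)^2 = +1.
v=5: a=5^-1·(≡1), b=5^-2·(≡2) mod 5; (1|5)=+1, (2|5)=-1; (−1)^{-1·-2·2}·(+1)^-2·(-1)^-1 = -1.
v=7: a=7^0·(≡4), b=7^2·(≡1) mod 7; (4|7)=+1, (1|7)=+1; (−1)^{0·2·3}·(+1)^2·(+1)^0 = +1.
v=∞: -145 < 0 and 1073 > 0  ⇒  (a,b)_∞ = +1.
v=29: a=29^1·(≡6), b=29^1·(≡27) mod 29; (6|29)=+1, (27|29)=-1; (−1)^{1·1·14}·(+1)^1·(-1)^1 = -1.
|Ram(-145, 1073)| = 2, even; anisotropic at {5, 29}.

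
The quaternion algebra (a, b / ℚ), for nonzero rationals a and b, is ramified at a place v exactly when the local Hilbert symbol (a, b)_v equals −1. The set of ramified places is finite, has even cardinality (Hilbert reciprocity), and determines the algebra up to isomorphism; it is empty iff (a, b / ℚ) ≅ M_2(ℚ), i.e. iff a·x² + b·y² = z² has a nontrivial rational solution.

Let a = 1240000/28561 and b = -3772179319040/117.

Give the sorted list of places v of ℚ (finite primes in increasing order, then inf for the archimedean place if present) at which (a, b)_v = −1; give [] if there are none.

Mod squares: a ≡ 31, b ≡ -376805. Check v ∈ {∞, 2, 3, 5, 11, 13, 17, 23, 31}.
v=5: a=5^4·(≡4), b=5^1·(≡1) mod 5; (4|5)=+1, (1|5)=+1; (−1)^{4·1·2}·(+1)^1·(+1)^4 = +1.
v=31: a=31^1·(≡1), b=31^3·(≡7) mod 31; (1|31)=+1, (7|31)=+1; (−1)^{1·3·15}·(+1)^3·(+1)^1 = -1.
v=13: a=13^-4·(≡8), b=13^-1·(≡7) mod 13; (8|13)=-1, (7|13)=-1; (−1)^{-4·-1·6}·(-1)^-1·(-1)^-4 = -1.
v=23: a=23^0·(≡9), b=23^2·(≡3) mod 23; (9|23)=+1, (3|23)=+1; (−1)^{0·2·11}·(+1)^2·(+1)^0 = +1.
v=11: a=11^0·(≡5), b=11^1·(≡7) mod 11; (5|11)=+1, (7|11)=-1; (−1)^{0·1·5}·(+1)^1·(-1)^0 = +1.
v=∞: 31 > 0 and -376805 < 0  ⇒  (a,b)_∞ = +1.
v=17: a=17^0·(≡3), b=17^1·(≡11) mod 17; (3|17)=-1, (11|17)=-1; (−1)^{0·1·8}·(-1)^1·(-1)^0 = -1.
v=2: v_2(a)=6, v_2(b)=8; units ≡ 7, 3 (mod 8); ε·ε+αω+βω = 1·1+6·1+8·0 ≡ 1  ⇒  (a,b)_2 = -1.
v=3: a=3^0·(≡1), b=3^-2·(≡1) mod 3; (1|3)=+1, (1|3)=+1; (−1)^{0·-2·1}·(+1)^-2·(+1)^0 = +1.
(31, -376805 / ℚ) ramifies at {2, 13, 17, 31}: a division algebra.

[2, 13, 17, 31]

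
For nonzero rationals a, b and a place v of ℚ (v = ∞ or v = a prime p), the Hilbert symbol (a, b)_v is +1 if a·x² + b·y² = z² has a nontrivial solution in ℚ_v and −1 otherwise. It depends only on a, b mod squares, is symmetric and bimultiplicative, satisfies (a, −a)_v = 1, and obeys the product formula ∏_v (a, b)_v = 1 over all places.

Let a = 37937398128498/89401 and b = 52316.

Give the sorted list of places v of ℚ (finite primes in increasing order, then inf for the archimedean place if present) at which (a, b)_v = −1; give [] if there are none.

(a, b) ≡ (2, 13079) mod (ℚ^×)²; places V = {2, 3, 11, 13, 23, 29, 37, 41, ∞}.
(a,b)_13: α=-2, u≡7; β=0, v≡4 (mod 13); (7|13)=-1, (4|13)=+1; sign (−1)^0·-1^0·+1^-2 = +1.
(a,b)_23: α=-2, u≡4; β=0, v≡14 (mod 23); (4|23)=+1, (14|23)=-1; sign (−1)^0·+1^0·-1^-2 = +1.
(a,b)_37: α=2, u≡23; β=0, v≡35 (mod 37); (23|37)=-1, (35|37)=-1; sign (−1)^0·-1^0·-1^2 = +1.
(a,b)_∞: sgn(2)=+, sgn(13079)=+, so +1.
(a,b)_2: α=1, β=2; u≡1, v≡7 (mod 8); ε(u)ε(v)=0·1, αω(v)=1·0, βω(u)=2·0; sum ≡ 0  ⇒  +1.
(a,b)_41: α=2, u≡23; β=1, v≡5 (mod 41); (23|41)=+1, (5|41)=+1; sign (−1)^0·+1^1·+1^2 = +1.
(a,b)_11: α=2, u≡10; β=1, v≡4 (mod 11); (10|11)=-1, (4|11)=+1; sign (−1)^0·-1^1·+1^2 = -1.
(a,b)_29: α=2, u≡27; β=1, v≡6 (mod 29); (27|29)=-1, (6|29)=+1; sign (−1)^0·-1^1·+1^2 = -1.
(a,b)_3: α=4, u≡2; β=0, v≡2 (mod 3); (2|3)=-1, (2|3)=-1; sign (−1)^0·-1^0·-1^4 = +1.
(2, 13079 / ℚ) ramifies at {11, 29}: a division algebra.

[11, 29]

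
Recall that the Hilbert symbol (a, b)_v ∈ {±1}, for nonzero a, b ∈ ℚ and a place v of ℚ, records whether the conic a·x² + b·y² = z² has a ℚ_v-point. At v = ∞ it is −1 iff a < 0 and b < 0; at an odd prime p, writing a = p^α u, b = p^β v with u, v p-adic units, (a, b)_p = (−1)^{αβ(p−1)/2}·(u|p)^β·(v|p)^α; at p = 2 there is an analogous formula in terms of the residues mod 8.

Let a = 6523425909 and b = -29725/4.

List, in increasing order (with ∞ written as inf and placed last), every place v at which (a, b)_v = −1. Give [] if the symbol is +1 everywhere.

[3, 11, 13, 29]

Mod squares: a ≡ 17589, b ≡ -1189. Check v ∈ {∞, 2, 3, 5, 7, 11, 13, 29, 41}.
v=11: a=11^1·(≡9), b=11^0·(≡2) mod 11; (9|11)=+1, (2|11)=-1; (−1)^{1·0·5}·(+1)^0·(-1)^1 = -1.
v=41: a=41^1·(≡28), b=41^1·(≡34) mod 41; (28|41)=-1, (34|41)=-1; (−1)^{1·1·20}·(-1)^1·(-1)^1 = +1.
v=2: v_2(a)=0, v_2(b)=-2; units ≡ 5, 3 (mod 8); ε·ε+αω+βω = 0·1+0·1+-2·1 ≡ 0  ⇒  (a,b)_2 = +1.
v=5: a=5^0·(≡4), b=5^2·(≡4) mod 5; (4|5)=+1, (4|5)=+1; (−1)^{0·2·2}·(+1)^2·(+1)^0 = +1.
v=3: a=3^3·(≡1), b=3^0·(≡2) mod 3; (1|3)=+1, (2|3)=-1; (−1)^{3·0·1}·(+1)^0·(-1)^3 = -1.
v=∞: 17589 > 0 and -1189 < 0  ⇒  (a,b)_∞ = +1.
v=13: a=13^1·(≡4), b=13^0·(≡8) mod 13; (4|13)=+1, (8|13)=-1; (−1)^{1·0·6}·(+1)^0·(-1)^1 = -1.
v=29: a=29^2·(≡3), b=29^1·(≡12) mod 29; (3|29)=-1, (12|29)=-1; (−1)^{2·1·14}·(-1)^1·(-1)^2 = -1.
v=7: a=7^2·(≡3), b=7^0·(≡1) mod 7; (3|7)=-1, (1|7)=+1; (−1)^{2·0·3}·(-1)^0·(+1)^2 = +1.
(17589, -1189 / ℚ) ramifies at {3, 11, 13, 29}: a division algebra.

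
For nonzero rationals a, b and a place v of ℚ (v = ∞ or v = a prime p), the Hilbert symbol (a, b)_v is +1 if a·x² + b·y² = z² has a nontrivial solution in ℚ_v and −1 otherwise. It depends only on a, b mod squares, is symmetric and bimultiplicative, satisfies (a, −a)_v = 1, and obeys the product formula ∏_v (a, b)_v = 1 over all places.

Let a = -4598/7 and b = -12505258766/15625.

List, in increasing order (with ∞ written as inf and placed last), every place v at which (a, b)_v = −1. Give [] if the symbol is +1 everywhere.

[2, inf]

Mod squares: a ≡ -266, b ≡ -14. Check v ∈ {∞, 2, 5, 7, 11, 13, 19}.
v=11: a=11^2·(≡4), b=11^4·(≡7) mod 11; (4|11)=+1, (7|11)=-1; (−1)^{2·4·5}·(+1)^4·(-1)^2 = +1.
v=19: a=19^1·(≡17), b=19^2·(≡6) mod 19; (17|19)=+1, (6|19)=+1; (−1)^{1·2·9}·(+1)^2·(+1)^1 = +1.
v=13: a=13^0·(≡8), b=13^2·(≡4) mod 13; (8|13)=-1, (4|13)=+1; (−1)^{0·2·6}·(-1)^2·(+1)^0 = +1.
v=7: a=7^-1·(≡1), b=7^1·(≡3) mod 7; (1|7)=+1, (3|7)=-1; (−1)^{-1·1·3}·(+1)^1·(-1)^-1 = +1.
v=2: v_2(a)=1, v_2(b)=1; units ≡ 3, 1 (mod 8); ε·ε+αω+βω = 1·0+1·0+1·1 ≡ 1  ⇒  (a,b)_2 = -1.
v=5: a=5^0·(≡1), b=5^-6·(≡4) mod 5; (1|5)=+1, (4|5)=+1; (−1)^{0·-6·2}·(+1)^-6·(+1)^0 = +1.
v=∞: -266 < 0 and -14 < 0  ⇒  (a,b)_∞ = -1.
|Ram(-266, -14)| = 2, even; anisotropic at {2, ∞}.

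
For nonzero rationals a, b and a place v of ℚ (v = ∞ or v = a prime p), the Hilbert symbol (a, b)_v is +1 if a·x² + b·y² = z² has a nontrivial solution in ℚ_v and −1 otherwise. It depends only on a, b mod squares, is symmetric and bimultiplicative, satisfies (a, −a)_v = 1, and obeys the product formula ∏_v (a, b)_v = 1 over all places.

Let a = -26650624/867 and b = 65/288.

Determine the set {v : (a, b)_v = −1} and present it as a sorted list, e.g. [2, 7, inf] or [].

[5, 13]

Mod squares: a ≡ -462, b ≡ 130. Check v ∈ {∞, 2, 3, 5, 7, 11, 13, 17}.
v=13: a=13^2·(≡8), b=13^1·(≡9) mod 13; (8|13)=-1, (9|13)=+1; (−1)^{2·1·6}·(-1)^1·(+1)^2 = -1.
v=17: a=17^-2·(≡7), b=17^0·(≡3) mod 17; (7|17)=-1, (3|17)=-1; (−1)^{-2·0·8}·(-1)^0·(-1)^-2 = +1.
v=11: a=11^1·(≡6), b=11^0·(≡5) mod 11; (6|11)=-1, (5|11)=+1; (−1)^{1·0·5}·(-1)^0·(+1)^1 = +1.
v=∞: -462 < 0 and 130 > 0  ⇒  (a,b)_∞ = +1.
v=7: a=7^1·(≡2), b=7^0·(≡2) mod 7; (2|7)=+1, (2|7)=+1; (−1)^{1·0·3}·(+1)^0·(+1)^1 = +1.
v=5: a=5^0·(≡3), b=5^1·(≡1) mod 5; (3|5)=-1, (1|5)=+1; (−1)^{0·1·2}·(-1)^1·(+1)^0 = -1.
v=2: v_2(a)=11, v_2(b)=-5; units ≡ 1, 1 (mod 8); ε·ε+αω+βω = 0·0+11·0+-5·0 ≡ 0  ⇒  (a,b)_2 = +1.
v=3: a=3^-1·(≡2), b=3^-2·(≡1) mod 3; (2|3)=-1, (1|3)=+1; (−1)^{-1·-2·1}·(-1)^-2·(+1)^-1 = +1.
(-462, 130 / ℚ) ramifies at {5, 13}: a division algebra.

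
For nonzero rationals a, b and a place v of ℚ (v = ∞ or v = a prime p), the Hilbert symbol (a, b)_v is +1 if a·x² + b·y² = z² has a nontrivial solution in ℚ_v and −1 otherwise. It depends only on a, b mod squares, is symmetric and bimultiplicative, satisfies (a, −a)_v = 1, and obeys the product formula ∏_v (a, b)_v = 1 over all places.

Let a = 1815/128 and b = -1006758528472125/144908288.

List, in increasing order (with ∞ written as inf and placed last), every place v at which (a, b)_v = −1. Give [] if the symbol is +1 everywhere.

(a, b) ≡ (30, -2114970) mod (ℚ^×)²; places V = {2, 3, 5, 7, 11, 13, 17, 19, 29, ∞}.
(a,b)_∞: sgn(30)=+, sgn(-2114970)=−, so +1.
(a,b)_3: α=1, u≡1; β=3, v≡1 (mod 3); (1|3)=+1, (1|3)=+1; sign (−1)^1·+1^3·+1^1 = -1.
(a,b)_29: α=0, u≡28; β=1, v≡5 (mod 29); (28|29)=+1, (5|29)=+1; sign (−1)^0·+1^1·+1^0 = +1.
(a,b)_5: α=1, u≡1; β=3, v≡1 (mod 5); (1|5)=+1, (1|5)=+1; sign (−1)^0·+1^3·+1^1 = +1.
(a,b)_11: α=2, u≡10; β=5, v≡8 (mod 11); (10|11)=-1, (8|11)=-1; sign (−1)^0·-1^5·-1^2 = -1.
(a,b)_17: α=0, u≡9; β=3, v≡15 (mod 17); (9|17)=+1, (15|17)=+1; sign (−1)^0·+1^3·+1^0 = +1.
(a,b)_7: α=0, u≡1; β=-2, v≡5 (mod 7); (1|7)=+1, (5|7)=-1; sign (−1)^0·+1^-2·-1^0 = +1.
(a,b)_13: α=0, u≡9; β=1, v≡5 (mod 13); (9|13)=+1, (5|13)=-1; sign (−1)^0·+1^1·-1^0 = +1.
(a,b)_2: α=-7, β=-13; u≡7, v≡3 (mod 8); ε(u)ε(v)=1·1, αω(v)=-7·1, βω(u)=-13·0; sum ≡ 0  ⇒  +1.
(a,b)_19: α=0, u≡17; β=-2, v≡8 (mod 19); (17|19)=+1, (8|19)=-1; sign (−1)^0·+1^-2·-1^0 = +1.
Ram(30, -2114970) = {3, 11}; no ℚ_3-point on the conic.

[3, 11]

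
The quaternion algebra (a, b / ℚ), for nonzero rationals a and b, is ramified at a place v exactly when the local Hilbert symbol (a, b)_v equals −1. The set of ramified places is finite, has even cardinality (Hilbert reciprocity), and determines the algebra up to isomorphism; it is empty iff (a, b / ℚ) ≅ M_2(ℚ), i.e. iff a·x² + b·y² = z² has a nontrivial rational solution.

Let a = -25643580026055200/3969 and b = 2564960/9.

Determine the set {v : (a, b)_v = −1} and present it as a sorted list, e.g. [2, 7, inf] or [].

(a, b) ≡ (-249458, 160310) mod (ℚ^×)²; places V = {2, 3, 5, 7, 11, 17, 23, 29, 41, ∞}.
(a,b)_∞: sgn(-249458)=−, sgn(160310)=+, so +1.
(a,b)_23: α=3, u≡19; β=1, v≡12 (mod 23); (19|23)=-1, (12|23)=+1; sign (−1)^1·-1^1·+1^3 = +1.
(a,b)_5: α=2, u≡3; β=1, v≡3 (mod 5); (3|5)=-1, (3|5)=-1; sign (−1)^0·-1^1·-1^2 = -1.
(a,b)_2: α=5, β=5; u≡7, v≡3 (mod 8); ε(u)ε(v)=1·1, αω(v)=5·1, βω(u)=5·0; sum ≡ 0  ⇒  +1.
(a,b)_11: α=1, u≡4; β=0, v≡10 (mod 11); (4|11)=+1, (10|11)=-1; sign (−1)^0·+1^0·-1^1 = -1.
(a,b)_17: α=3, u≡5; β=1, v≡10 (mod 17); (5|17)=-1, (10|17)=-1; sign (−1)^0·-1^1·-1^3 = +1.
(a,b)_41: α=2, u≡17; β=1, v≡13 (mod 41); (17|41)=-1, (13|41)=-1; sign (−1)^0·-1^1·-1^2 = -1.
(a,b)_3: α=-4, u≡1; β=-2, v≡2 (mod 3); (1|3)=+1, (2|3)=-1; sign (−1)^0·+1^-2·-1^-4 = +1.
(a,b)_29: α=1, u≡14; β=0, v≡19 (mod 29); (14|29)=-1, (19|29)=-1; sign (−1)^0·-1^0·-1^1 = -1.
(a,b)_7: α=-2, u≡2; β=0, v≡3 (mod 7); (2|7)=+1, (3|7)=-1; sign (−1)^0·+1^0·-1^-2 = +1.
(-249458, 160310 / ℚ) ramifies at {5, 11, 29, 41}: a division algebra.

[5, 11, 29, 41]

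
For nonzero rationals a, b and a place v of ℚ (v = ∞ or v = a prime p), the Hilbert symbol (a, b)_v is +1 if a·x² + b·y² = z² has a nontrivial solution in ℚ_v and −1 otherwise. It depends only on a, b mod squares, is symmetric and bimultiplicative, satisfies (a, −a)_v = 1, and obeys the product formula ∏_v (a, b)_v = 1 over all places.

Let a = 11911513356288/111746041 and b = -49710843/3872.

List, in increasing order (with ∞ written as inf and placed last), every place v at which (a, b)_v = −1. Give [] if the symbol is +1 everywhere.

Mod squares: a ≡ 17342, b ≡ -1334. Check v ∈ {∞, 2, 3, 7, 11, 13, 23, 29, 31}.
v=13: a=13^3·(≡2), b=13^2·(≡11) mod 13; (2|13)=-1, (11|13)=-1; (−1)^{3·2·6}·(-1)^2·(-1)^3 = -1.
v=11: a=11^-2·(≡8), b=11^-2·(≡6) mod 11; (8|11)=-1, (6|11)=-1; (−1)^{-2·-2·5}·(-1)^-2·(-1)^-2 = +1.
v=23: a=23^1·(≡9), b=23^1·(≡22) mod 23; (9|23)=+1, (22|23)=-1; (−1)^{1·1·11}·(+1)^1·(-1)^1 = +1.
v=7: a=7^2·(≡3), b=7^2·(≡3) mod 7; (3|7)=-1, (3|7)=-1; (−1)^{2·2·3}·(-1)^2·(-1)^2 = +1.
v=∞: 17342 > 0 and -1334 < 0  ⇒  (a,b)_∞ = +1.
v=3: a=3^4·(≡2), b=3^2·(≡1) mod 3; (2|3)=-1, (1|3)=+1; (−1)^{4·2·1}·(-1)^2·(+1)^4 = +1.
v=29: a=29^1·(≡26), b=29^1·(≡17) mod 29; (26|29)=-1, (17|29)=-1; (−1)^{1·1·14}·(-1)^1·(-1)^1 = +1.
v=31: a=31^-4·(≡22), b=31^0·(≡6) mod 31; (22|31)=-1, (6|31)=-1; (−1)^{-4·0·15}·(-1)^0·(-1)^-4 = +1.
v=2: v_2(a)=11, v_2(b)=-5; units ≡ 7, 5 (mod 8); ε·ε+αω+βω = 1·0+11·1+-5·0 ≡ 1  ⇒  (a,b)_2 = -1.
|Ram(17342, -1334)| = 2, even; anisotropic at {2, 13}.

[2, 13]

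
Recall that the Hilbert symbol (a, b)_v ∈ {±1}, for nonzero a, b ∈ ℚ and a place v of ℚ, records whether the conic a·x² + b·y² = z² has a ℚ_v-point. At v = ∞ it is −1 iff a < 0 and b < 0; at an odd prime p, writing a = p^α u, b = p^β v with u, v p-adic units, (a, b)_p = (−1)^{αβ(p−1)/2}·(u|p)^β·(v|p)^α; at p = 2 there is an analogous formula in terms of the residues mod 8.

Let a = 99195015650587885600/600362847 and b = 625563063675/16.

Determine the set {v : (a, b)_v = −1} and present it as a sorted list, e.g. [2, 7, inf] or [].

(a, b) ≡ (238, 43) mod (ℚ^×)²; places V = {2, 3, 5, 7, 11, 13, 17, 19, 43, ∞}.
(a,b)_43: α=4, u≡1; β=3, v≡17 (mod 43); (1|43)=+1, (17|43)=+1; sign (−1)^0·+1^3·+1^4 = +1.
(a,b)_7: α=-7, u≡5; β=0, v≡2 (mod 7); (5|7)=-1, (2|7)=+1; sign (−1)^0·-1^0·+1^-7 = +1.
(a,b)_5: α=2, u≡2; β=2, v≡2 (mod 5); (2|5)=-1, (2|5)=-1; sign (−1)^0·-1^2·-1^2 = +1.
(a,b)_19: α=2, u≡18; β=0, v≡4 (mod 19); (18|19)=-1, (4|19)=+1; sign (−1)^0·-1^0·+1^2 = +1.
(a,b)_17: α=3, u≡11; β=2, v≡16 (mod 17); (11|17)=-1, (16|17)=+1; sign (−1)^0·-1^2·+1^3 = +1.
(a,b)_∞: sgn(238)=+, sgn(43)=+, so +1.
(a,b)_3: α=-6, u≡1; β=2, v≡1 (mod 3); (1|3)=+1, (1|3)=+1; sign (−1)^0·+1^2·+1^-6 = +1.
(a,b)_11: α=2, u≡2; β=2, v≡8 (mod 11); (2|11)=-1, (8|11)=-1; sign (−1)^0·-1^2·-1^2 = +1.
(a,b)_13: α=2, u≡9; β=0, v≡10 (mod 13); (9|13)=+1, (10|13)=+1; sign (−1)^0·+1^0·+1^2 = +1.
(a,b)_2: α=5, β=-4; u≡7, v≡3 (mod 8); ε(u)ε(v)=1·1, αω(v)=5·1, βω(u)=-4·0; sum ≡ 0  ⇒  +1.
Every local symbol is +1, so the conic 238·x² + 43·y² = z² has ℚ_v-points for all v and hence a ℚ-point; (a, b / ℚ) ≅ M_2(ℚ).

[]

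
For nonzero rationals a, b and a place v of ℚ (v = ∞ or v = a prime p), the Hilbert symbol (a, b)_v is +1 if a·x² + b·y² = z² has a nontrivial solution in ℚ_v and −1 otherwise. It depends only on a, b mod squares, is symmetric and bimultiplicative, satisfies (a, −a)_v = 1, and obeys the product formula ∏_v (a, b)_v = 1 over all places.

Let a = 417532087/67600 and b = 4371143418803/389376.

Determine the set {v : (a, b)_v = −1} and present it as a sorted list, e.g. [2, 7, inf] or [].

(a, b) ≡ (8521063, 247110827) mod (ℚ^×)²; places V = {2, 3, 5, 7, 13, 17, 19, 23, 29, 31, 37, ∞}.
(a,b)_3: α=0, u≡1; β=-2, v≡2 (mod 3); (1|3)=+1, (2|3)=-1; sign (−1)^0·+1^-2·-1^0 = +1.
(a,b)_13: α=-2, u≡5; β=-2, v≡6 (mod 13); (5|13)=-1, (6|13)=-1; sign (−1)^0·-1^-2·-1^-2 = +1.
(a,b)_∞: sgn(8521063)=+, sgn(247110827)=+, so +1.
(a,b)_5: α=-2, u≡3; β=0, v≡3 (mod 5); (3|5)=-1, (3|5)=-1; sign (−1)^0·-1^0·-1^-2 = +1.
(a,b)_37: α=1, u≡21; β=1, v≡22 (mod 37); (21|37)=+1, (22|37)=-1; sign (−1)^0·+1^1·-1^1 = -1.
(a,b)_31: α=1, u≡15; β=1, v≡25 (mod 31); (15|31)=-1, (25|31)=+1; sign (−1)^1·-1^1·+1^1 = +1.
(a,b)_17: α=1, u≡10; β=1, v≡4 (mod 17); (10|17)=-1, (4|17)=+1; sign (−1)^0·-1^1·+1^1 = -1.
(a,b)_29: α=0, u≡5; β=1, v≡28 (mod 29); (5|29)=+1, (28|29)=+1; sign (−1)^0·+1^1·+1^0 = +1.
(a,b)_7: α=2, u≡5; β=2, v≡6 (mod 7); (5|7)=-1, (6|7)=-1; sign (−1)^0·-1^2·-1^2 = +1.
(a,b)_19: α=1, u≡4; β=3, v≡8 (mod 19); (4|19)=+1, (8|19)=-1; sign (−1)^1·+1^3·-1^1 = +1.
(a,b)_2: α=-4, β=-8; u≡7, v≡3 (mod 8); ε(u)ε(v)=1·1, αω(v)=-4·1, βω(u)=-8·0; sum ≡ 1  ⇒  -1.
(a,b)_23: α=1, u≡20; β=1, v≡19 (mod 23); (20|23)=-1, (19|23)=-1; sign (−1)^1·-1^1·-1^1 = -1.
Ram(8521063, 247110827) = {2, 17, 23, 37}; no ℚ_2-point on the conic.

[2, 17, 23, 37]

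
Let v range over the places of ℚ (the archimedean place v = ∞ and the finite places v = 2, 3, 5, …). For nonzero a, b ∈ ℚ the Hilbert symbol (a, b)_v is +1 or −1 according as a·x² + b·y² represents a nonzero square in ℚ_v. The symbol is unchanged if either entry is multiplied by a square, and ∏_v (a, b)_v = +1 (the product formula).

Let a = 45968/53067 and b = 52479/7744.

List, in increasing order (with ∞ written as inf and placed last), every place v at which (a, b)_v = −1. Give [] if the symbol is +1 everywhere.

(a, b) ≡ (51, 119) mod (ℚ^×)²; places V = {2, 3, 7, 11, 13, 17, 19, ∞}.
(a,b)_17: α=1, u≡12; β=1, v≡3 (mod 17); (12|17)=-1, (3|17)=-1; sign (−1)^0·-1^1·-1^1 = +1.
(a,b)_19: α=-2, u≡10; β=0, v≡7 (mod 19); (10|19)=-1, (7|19)=+1; sign (−1)^0·-1^0·+1^-2 = +1.
(a,b)_11: α=0, u≡7; β=-2, v≡1 (mod 11); (7|11)=-1, (1|11)=+1; sign (−1)^0·-1^-2·+1^0 = +1.
(a,b)_13: α=2, u≡12; β=0, v≡7 (mod 13); (12|13)=+1, (7|13)=-1; sign (−1)^0·+1^0·-1^2 = +1.
(a,b)_7: α=-2, u≡4; β=3, v≡3 (mod 7); (4|7)=+1, (3|7)=-1; sign (−1)^0·+1^3·-1^-2 = +1.
(a,b)_∞: sgn(51)=+, sgn(119)=+, so +1.
(a,b)_2: α=4, β=-6; u≡3, v≡7 (mod 8); ε(u)ε(v)=1·1, αω(v)=4·0, βω(u)=-6·1; sum ≡ 1  ⇒  -1.
(a,b)_3: α=-1, u≡2; β=2, v≡2 (mod 3); (2|3)=-1, (2|3)=-1; sign (−1)^0·-1^2·-1^-1 = -1.
Ram(51, 119) = {2, 3}; no ℚ_2-point on the conic.

[2, 3]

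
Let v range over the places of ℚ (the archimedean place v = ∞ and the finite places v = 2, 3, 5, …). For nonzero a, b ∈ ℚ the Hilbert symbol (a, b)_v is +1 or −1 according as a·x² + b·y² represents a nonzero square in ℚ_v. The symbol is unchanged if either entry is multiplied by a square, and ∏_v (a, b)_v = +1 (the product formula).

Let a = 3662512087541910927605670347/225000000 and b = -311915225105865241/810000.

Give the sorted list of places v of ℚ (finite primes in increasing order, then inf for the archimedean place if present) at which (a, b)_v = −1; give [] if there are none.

[2, 31]

Mod squares: a ≡ 2460563, b ≡ -65569. Check v ∈ {∞, 2, 3, 5, 7, 17, 19, 23, 29, 31}.
v=31: a=31^3·(≡26), b=31^2·(≡6) mod 31; (26|31)=-1, (6|31)=-1; (−1)^{3·2·15}·(-1)^2·(-1)^3 = -1.
v=2: v_2(a)=-6, v_2(b)=-4; units ≡ 3, 7 (mod 8); ε·ε+αω+βω = 1·1+-6·0+-4·1 ≡ 1  ⇒  (a,b)_2 = -1.
v=19: a=19^6·(≡1), b=19^3·(≡9) mod 19; (1|19)=+1, (9|19)=+1; (−1)^{6·3·9}·(+1)^3·(+1)^6 = +1.
v=7: a=7^7·(≡2), b=7^3·(≡6) mod 7; (2|7)=+1, (6|7)=-1; (−1)^{7·3·3}·(+1)^3·(-1)^7 = +1.
v=∞: 2460563 > 0 and -65569 < 0  ⇒  (a,b)_∞ = +1.
v=23: a=23^5·(≡3), b=23^4·(≡16) mod 23; (3|23)=+1, (16|23)=+1; (−1)^{5·4·11}·(+1)^4·(+1)^5 = +1.
v=5: a=5^-8·(≡2), b=5^-4·(≡4) mod 5; (2|5)=-1, (4|5)=+1; (−1)^{-8·-4·2}·(-1)^-4·(+1)^-8 = +1.
v=17: a=17^1·(≡15), b=17^1·(≡2) mod 17; (15|17)=+1, (2|17)=+1; (−1)^{1·1·8}·(+1)^1·(+1)^1 = +1.
v=3: a=3^-2·(≡2), b=3^-4·(≡2) mod 3; (2|3)=-1, (2|3)=-1; (−1)^{-2·-4·1}·(-1)^-4·(-1)^-2 = +1.
v=29: a=29^1·(≡28), b=29^1·(≡7) mod 29; (28|29)=+1, (7|29)=+1; (−1)^{1·1·14}·(+1)^1·(+1)^1 = +1.
(2460563, -65569 / ℚ) ramifies at {2, 31}: a division algebra.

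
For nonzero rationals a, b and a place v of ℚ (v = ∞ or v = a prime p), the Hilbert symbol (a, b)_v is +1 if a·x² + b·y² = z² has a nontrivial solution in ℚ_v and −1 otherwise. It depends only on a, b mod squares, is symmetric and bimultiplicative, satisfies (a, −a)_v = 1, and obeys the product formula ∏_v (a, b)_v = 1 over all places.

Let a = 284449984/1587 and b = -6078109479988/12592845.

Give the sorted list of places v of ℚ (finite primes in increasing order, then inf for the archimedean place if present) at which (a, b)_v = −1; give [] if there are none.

[5, 7]

Mod squares: a ≡ 273, b ≡ -65. Check v ∈ {∞, 2, 3, 5, 7, 13, 17, 23}.
v=5: a=5^0·(≡2), b=5^-1·(≡3) mod 5; (2|5)=-1, (3|5)=-1; (−1)^{0·-1·2}·(-1)^-1·(-1)^0 = -1.
v=3: a=3^-1·(≡1), b=3^-2·(≡1) mod 3; (1|3)=+1, (1|3)=+1; (−1)^{-1·-2·1}·(+1)^-2·(+1)^-1 = +1.
v=∞: 273 > 0 and -65 < 0  ⇒  (a,b)_∞ = +1.
v=23: a=23^-2·(≡20), b=23^-4·(≡16) mod 23; (20|23)=-1, (16|23)=+1; (−1)^{-2·-4·11}·(-1)^-4·(+1)^-2 = +1.
v=2: v_2(a)=6, v_2(b)=2; units ≡ 1, 7 (mod 8); ε·ε+αω+βω = 0·1+6·0+2·0 ≡ 0  ⇒  (a,b)_2 = +1.
v=13: a=13^3·(≡5), b=13^5·(≡6) mod 13; (5|13)=-1, (6|13)=-1; (−1)^{3·5·6}·(-1)^5·(-1)^3 = +1.
v=7: a=7^1·(≡1), b=7^2·(≡5) mod 7; (1|7)=+1, (5|7)=-1; (−1)^{1·2·3}·(+1)^2·(-1)^1 = -1.
v=17: a=17^2·(≡4), b=17^4·(≡7) mod 17; (4|17)=+1, (7|17)=-1; (−1)^{2·4·8}·(+1)^4·(-1)^2 = +1.
|Ram(273, -65)| = 2, even; anisotropic at {5, 7}.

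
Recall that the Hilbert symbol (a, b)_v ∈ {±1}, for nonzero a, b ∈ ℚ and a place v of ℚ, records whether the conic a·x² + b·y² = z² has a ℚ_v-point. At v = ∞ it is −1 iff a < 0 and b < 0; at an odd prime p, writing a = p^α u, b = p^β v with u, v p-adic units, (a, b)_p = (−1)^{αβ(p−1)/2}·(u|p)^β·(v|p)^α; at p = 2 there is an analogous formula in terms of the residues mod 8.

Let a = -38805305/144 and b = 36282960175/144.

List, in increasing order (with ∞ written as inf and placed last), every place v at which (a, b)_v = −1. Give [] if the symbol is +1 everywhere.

[2, 5, 11, 17]

Mod squares: a ≡ -6545, b ≡ 7. Check v ∈ {∞, 2, 3, 5, 7, 11, 17}.
v=3: a=3^-2·(≡1), b=3^-2·(≡1) mod 3; (1|3)=+1, (1|3)=+1; (−1)^{-2·-2·1}·(+1)^-2·(+1)^-2 = +1.
v=2: v_2(a)=-4, v_2(b)=-4; units ≡ 7, 7 (mod 8); ε·ε+αω+βω = 1·1+-4·0+-4·0 ≡ 1  ⇒  (a,b)_2 = -1.
v=11: a=11^3·(≡6), b=11^4·(≡7) mod 11; (6|11)=-1, (7|11)=-1; (−1)^{3·4·5}·(-1)^4·(-1)^3 = -1.
v=∞: -6545 < 0 and 7 > 0  ⇒  (a,b)_∞ = +1.
v=17: a=17^1·(≡14), b=17^2·(≡12) mod 17; (14|17)=-1, (12|17)=-1; (−1)^{1·2·8}·(-1)^2·(-1)^1 = -1.
v=7: a=7^3·(≡5), b=7^3·(≡1) mod 7; (5|7)=-1, (1|7)=+1; (−1)^{3·3·3}·(-1)^3·(+1)^3 = +1.
v=5: a=5^1·(≡1), b=5^2·(≡3) mod 5; (1|5)=+1, (3|5)=-1; (−1)^{1·2·2}·(+1)^2·(-1)^1 = -1.
Ram(-6545, 7) = {2, 5, 11, 17}; no ℚ_2-point on the conic.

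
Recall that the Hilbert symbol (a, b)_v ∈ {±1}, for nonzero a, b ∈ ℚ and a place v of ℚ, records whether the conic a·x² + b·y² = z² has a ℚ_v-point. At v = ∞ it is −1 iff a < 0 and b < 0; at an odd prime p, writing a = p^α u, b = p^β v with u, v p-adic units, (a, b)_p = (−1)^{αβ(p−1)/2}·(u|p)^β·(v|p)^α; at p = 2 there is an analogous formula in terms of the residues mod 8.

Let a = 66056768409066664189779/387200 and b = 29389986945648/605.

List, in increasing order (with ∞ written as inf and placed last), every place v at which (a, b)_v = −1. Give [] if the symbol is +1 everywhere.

[5, 7, 19, 23, 37, 47]

(a, b) ≡ (155382, 2314026435) mod (ℚ^×)²; places V = {2, 3, 5, 7, 11, 13, 19, 23, 29, 37, 47, ∞}.
(a,b)_∞: sgn(155382)=+, sgn(2314026435)=+, so +1.
(a,b)_23: α=2, u≡17; β=1, v≡4 (mod 23); (17|23)=-1, (4|23)=+1; sign (−1)^0·-1^1·+1^2 = -1.
(a,b)_3: α=11, u≡2; β=5, v≡1 (mod 3); (2|3)=-1, (1|3)=+1; sign (−1)^1·-1^5·+1^11 = +1.
(a,b)_7: α=6, u≡6; β=3, v≡2 (mod 7); (6|7)=-1, (2|7)=+1; sign (−1)^0·-1^3·+1^6 = -1.
(a,b)_37: α=2, u≡24; β=1, v≡3 (mod 37); (24|37)=-1, (3|37)=+1; sign (−1)^0·-1^1·+1^2 = -1.
(a,b)_13: α=2, u≡5; β=0, v≡8 (mod 13); (5|13)=-1, (8|13)=-1; sign (−1)^0·-1^0·-1^2 = +1.
(a,b)_5: α=-2, u≡3; β=-1, v≡3 (mod 5); (3|5)=-1, (3|5)=-1; sign (−1)^0·-1^-1·-1^-2 = -1.
(a,b)_11: α=-2, u≡6; β=-2, v≡2 (mod 11); (6|11)=-1, (2|11)=-1; sign (−1)^0·-1^-2·-1^-2 = +1.
(a,b)_29: α=1, u≡25; β=1, v≡24 (mod 29); (25|29)=+1, (24|29)=+1; sign (−1)^0·+1^1·+1^1 = +1.
(a,b)_47: α=1, u≡21; β=1, v≡18 (mod 47); (21|47)=+1, (18|47)=+1; sign (−1)^1·+1^1·+1^1 = -1.
(a,b)_19: α=1, u≡15; β=1, v≡15 (mod 19); (15|19)=-1, (15|19)=-1; sign (−1)^1·-1^1·-1^1 = -1.
(a,b)_2: α=-7, β=4; u≡3, v≡3 (mod 8); ε(u)ε(v)=1·1, αω(v)=-7·1, βω(u)=4·1; sum ≡ 0  ⇒  +1.
|Ram(155382, 2314026435)| = 6, even; anisotropic at {5, 7, 19, 23, 37, 47}.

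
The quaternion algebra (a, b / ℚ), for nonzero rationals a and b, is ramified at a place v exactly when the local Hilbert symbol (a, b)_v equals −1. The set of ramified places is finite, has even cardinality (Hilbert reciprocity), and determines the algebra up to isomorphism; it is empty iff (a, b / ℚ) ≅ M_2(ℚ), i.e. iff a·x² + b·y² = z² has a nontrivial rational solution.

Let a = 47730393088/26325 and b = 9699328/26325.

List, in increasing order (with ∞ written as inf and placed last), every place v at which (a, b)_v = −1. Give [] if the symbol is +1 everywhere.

[7, 13]

(a, b) ≡ (1729, 481) mod (ℚ^×)²; places V = {2, 3, 5, 7, 13, 19, 37, ∞}.
(a,b)_19: α=1, u≡14; β=0, v≡17 (mod 19); (14|19)=-1, (17|19)=+1; sign (−1)^0·-1^0·+1^1 = +1.
(a,b)_37: α=2, u≡7; β=1, v≡2 (mod 37); (7|37)=+1, (2|37)=-1; sign (−1)^0·+1^1·-1^2 = +1.
(a,b)_2: α=18, β=18; u≡1, v≡1 (mod 8); ε(u)ε(v)=0·0, αω(v)=18·0, βω(u)=18·0; sum ≡ 0  ⇒  +1.
(a,b)_3: α=-4, u≡1; β=-4, v≡1 (mod 3); (1|3)=+1, (1|3)=+1; sign (−1)^0·+1^-4·+1^-4 = +1.
(a,b)_13: α=-1, u≡4; β=-1, v≡8 (mod 13); (4|13)=+1, (8|13)=-1; sign (−1)^0·+1^-1·-1^-1 = -1.
(a,b)_5: α=-2, u≡1; β=-2, v≡1 (mod 5); (1|5)=+1, (1|5)=+1; sign (−1)^0·+1^-2·+1^-2 = +1.
(a,b)_∞: sgn(1729)=+, sgn(481)=+, so +1.
(a,b)_7: α=1, u≡4; β=0, v≡6 (mod 7); (4|7)=+1, (6|7)=-1; sign (−1)^0·+1^0·-1^1 = -1.
(1729, 481 / ℚ) ramifies at {7, 13}: a division algebra.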